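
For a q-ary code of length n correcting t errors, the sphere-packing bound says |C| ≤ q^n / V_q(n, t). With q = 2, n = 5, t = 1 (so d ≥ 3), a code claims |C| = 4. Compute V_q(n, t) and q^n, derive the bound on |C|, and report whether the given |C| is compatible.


V_q(n, t) = 6, q^n = 32, Hamming bound = 5, |C| = 4 ≤ bound (satisfied).

Step 1: Compute V_q(n, t) = Σ_{j=0}^1 C(n, j) (q−1)^j.
  j = 0: C(5,0)·(1)^0 = 1·1 = 1.
  j = 1: C(5,1)·(1)^1 = 5·1 = 5.
  V_q(n, t) = 1 + 5 = 6.
Step 2: q^n = 2^5 = 32.
Step 3: Hamming bound ⌊q^n / V_q(n,t)⌋ = ⌊32/6⌋ = 5.
Step 4: Compare |C| = 4 to 5: satisfied.
The claimed |C| lies below the Hamming bound.


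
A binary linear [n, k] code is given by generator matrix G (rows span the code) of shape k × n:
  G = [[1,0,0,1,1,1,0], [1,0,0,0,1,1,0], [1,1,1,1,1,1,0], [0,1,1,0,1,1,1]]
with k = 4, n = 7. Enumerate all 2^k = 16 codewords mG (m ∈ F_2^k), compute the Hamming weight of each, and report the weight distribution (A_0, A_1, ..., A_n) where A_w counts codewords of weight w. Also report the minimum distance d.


Weight distribution: A_0 = 1, A_1 = 1, A_2 = 2, A_3 = 4, A_4 = 3, A_5 = 3, A_6 = 2. Minimum distance d = 1.

Enumerate all 2^4 = 16 messages m ∈ F_2^4.
For each, compute codeword c = mG in F_2^7, then tally its weight.
  m = 0000 → c = 0000000, weight = 0.
  m = 1000 → c = 1001110, weight = 4.
  m = 0100 → c = 1000110, weight = 3.
  m = 1100 → c = 0001000, weight = 1.
  m = 0010 → c = 1111110, weight = 6.
  m = 1010 → c = 0110000, weight = 2.
  m = 0110 → c = 0111000, weight = 3.
  m = 1110 → c = 1110110, weight = 5.
  m = 0001 → c = 0110111, weight = 5.
  m = 1001 → c = 1111001, weight = 5.
  m = 0101 → c = 1110001, weight = 4.
  m = 1101 → c = 0111111, weight = 6.
  m = 0011 → c = 1001001, weight = 3.
  m = 1011 → c = 0000111, weight = 3.
  m = 0111 → c = 0001111, weight = 4.
  m = 1111 → c = 1000001, weight = 2.
Tally weights:
  weight 0: 1 codewords.
  weight 1: 1 codewords.
  weight 2: 2 codewords.
  weight 3: 4 codewords.
  weight 4: 3 codewords.
  weight 5: 3 codewords.
  weight 6: 2 codewords.
Minimum distance d = smallest w > 0 with A_w > 0 = 1.
Sanity: Σ A_w = 16 = 2^4 = 16 ✓.


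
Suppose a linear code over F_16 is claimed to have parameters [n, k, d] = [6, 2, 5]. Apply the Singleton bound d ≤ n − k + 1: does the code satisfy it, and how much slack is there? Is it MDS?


Singleton RHS = n − k + 1 = 5, slack = 0, bound satisfied, MDS.

Singleton bound: d ≤ n − k + 1.
Here n = 6, k = 2, so n − k + 1 = 5.
Given d = 5, check d ≤ 5: YES.
Slack = (n − k + 1) − d = 0.
The code is MDS (slack = 0).
Description: the claimed parameters are [6, 2, 5]_16; such a code would be MDS (meets Singleton bound).


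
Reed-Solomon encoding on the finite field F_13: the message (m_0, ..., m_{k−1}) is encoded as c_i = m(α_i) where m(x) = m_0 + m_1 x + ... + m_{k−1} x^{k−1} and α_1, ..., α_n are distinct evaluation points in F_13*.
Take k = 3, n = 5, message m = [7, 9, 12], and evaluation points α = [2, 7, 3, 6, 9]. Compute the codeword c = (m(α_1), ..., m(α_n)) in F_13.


c = [8, 8, 12, 12, 7]

Message polynomial: m(x) = 7 + 9·x + 12·x^2 (mod 13).
For each evaluation point α_i, compute m(α_i) mod 13:
  α_1 = 2: Horner steps 12 → 7 → 8, so m(2) = 8.
  α_2 = 7: Horner steps 12 → 2 → 8, so m(7) = 8.
  α_3 = 3: Horner steps 12 → 6 → 12, so m(3) = 12.
  α_4 = 6: Horner steps 12 → 3 → 12, so m(6) = 12.
  α_5 = 9: Horner steps 12 → 0 → 7, so m(9) = 7.
Codeword c = [8, 8, 12, 12, 7] ∈ F_13^5.


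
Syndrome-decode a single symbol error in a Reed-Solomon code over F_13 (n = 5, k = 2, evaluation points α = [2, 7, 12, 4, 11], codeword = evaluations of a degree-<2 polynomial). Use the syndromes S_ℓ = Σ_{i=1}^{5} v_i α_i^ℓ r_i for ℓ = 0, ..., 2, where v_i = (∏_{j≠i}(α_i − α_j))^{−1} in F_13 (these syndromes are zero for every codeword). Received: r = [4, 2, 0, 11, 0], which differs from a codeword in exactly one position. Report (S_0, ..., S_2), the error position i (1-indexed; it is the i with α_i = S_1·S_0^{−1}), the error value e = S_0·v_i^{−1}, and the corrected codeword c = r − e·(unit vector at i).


S = (11, 4, 5), error at position 5, error magnitude e = 10, c = [4, 2, 0, 11, 3].

Step 1: column multipliers v_i = (∏_{j≠i}(α_i − α_j))^{−1} mod 13.
  i = 1 (α = 2): (2−7)(2−12)(2−4)(2−11) = (−5)·(−10)·(−2)·(−9) = 900 ≡ 3, so v_1 = 3^{−1} = 9 (mod 13).
  i = 2 (α = 7): (7−2)(7−12)(7−4)(7−11) = 5·(−5)·3·(−4) = 300 ≡ 1, so v_2 = 1^{−1} = 1 (mod 13).
  i = 3 (α = 12): (12−2)(12−7)(12−4)(12−11) = 10·5·8·1 = 400 ≡ 10, so v_3 = 10^{−1} = 4 (mod 13).
  i = 4 (α = 4): (4−2)(4−7)(4−12)(4−11) = 2·(−3)·(−8)·(−7) = −336 ≡ 2, so v_4 = 2^{−1} = 7 (mod 13).
  i = 5 (α = 11): (11−2)(11−7)(11−12)(11−4) = 9·4·(−1)·7 = −252 ≡ 8, so v_5 = 8^{−1} = 5 (mod 13).
  v = [9, 1, 4, 7, 5].
Step 2: syndromes of r = [4, 2, 0, 11, 0] (all sums mod 13).
  S_0 = Σ v_i r_i = 9·4 + 1·2 + 4·0 + 7·11 + 5·0 = 115 ≡ 11.
  S_1 = Σ v_i α_i r_i = 9·2·4 + 1·7·2 + 4·12·0 + 7·4·11 + 5·11·0 = 394 ≡ 4.
  α_i^2 mod 13 = [4, 10, 1, 3, 4].
  S_2 = Σ v_i α_i^2 r_i = 9·4·4 + 1·10·2 + 4·1·0 + 7·3·11 + 5·4·0 = 395 ≡ 5.
  S = (11, 4, 5) ≠ 0, so r is not a codeword (an error is present).
Step 3: locate the error. For a single error e at position i, S_ℓ = v_i·e·α_i^ℓ, so α_err = S_1/S_0.
  S_0^{−1} = 11^{−1} = 6 (mod 13), so α_err = 4·6 = 24 ≡ 11 = α_5. Error position i = 5.
  Consistency check: S_2/S_1 = 5·10 = 50 ≡ 11 = α_err ✓ (single-error assumption holds).
Step 4: error magnitude e = S_0/v_5 = S_0·∏_{j≠5}(α_5 − α_j) = 11·8 = 88 ≡ 10 (mod 13).
Step 5: correct position 5: c_5 = r_5 − e = 0 − 10 ≡ 3 (mod 13). Hence c = [4, 2, 0, 11, 3].
  Check: interpolating c through the α_i gives m(x) = 10 + 10·x (degree < 2) with m(α_i) = c_i for every i, so c is indeed a codeword.


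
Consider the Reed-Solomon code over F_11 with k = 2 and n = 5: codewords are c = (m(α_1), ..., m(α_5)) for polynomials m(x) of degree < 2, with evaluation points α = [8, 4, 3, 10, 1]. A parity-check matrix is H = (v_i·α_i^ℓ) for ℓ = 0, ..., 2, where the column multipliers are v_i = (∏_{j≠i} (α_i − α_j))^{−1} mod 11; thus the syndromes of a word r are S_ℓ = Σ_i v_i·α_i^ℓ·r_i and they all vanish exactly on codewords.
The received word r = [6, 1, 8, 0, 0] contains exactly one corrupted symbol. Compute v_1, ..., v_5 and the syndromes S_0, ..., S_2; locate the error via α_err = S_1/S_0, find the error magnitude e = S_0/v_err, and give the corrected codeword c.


S = (1, 10, 1), error at position 4, error magnitude e = 8, c = [6, 1, 8, 3, 0].

Step 1: column multipliers v_i = (∏_{j≠i}(α_i − α_j))^{−1} mod 11.
  i = 1 (α = 8): (8−4)(8−3)(8−10)(8−1) = 4·5·(−2)·7 = −280 ≡ 6, so v_1 = 6^{−1} = 2 (mod 11).
  i = 2 (α = 4): (4−8)(4−3)(4−10)(4−1) = (−4)·1·(−6)·3 = 72 ≡ 6, so v_2 = 6^{−1} = 2 (mod 11).
  i = 3 (α = 3): (3−8)(3−4)(3−10)(3−1) = (−5)·(−1)·(−7)·2 = −70 ≡ 7, so v_3 = 7^{−1} = 8 (mod 11).
  i = 4 (α = 10): (10−8)(10−4)(10−3)(10−1) = 2·6·7·9 = 756 ≡ 8, so v_4 = 8^{−1} = 7 (mod 11).
  i = 5 (α = 1): (1−8)(1−4)(1−3)(1−10) = (−7)·(−3)·(−2)·(−9) = 378 ≡ 4, so v_5 = 4^{−1} = 3 (mod 11).
  v = [2, 2, 8, 7, 3].
Step 2: syndromes of r = [6, 1, 8, 0, 0] (all sums mod 11).
  S_0 = Σ v_i r_i = 2·6 + 2·1 + 8·8 + 7·0 + 3·0 = 78 ≡ 1.
  S_1 = Σ v_i α_i r_i = 2·8·6 + 2·4·1 + 8·3·8 + 7·10·0 + 3·1·0 = 296 ≡ 10.
  α_i^2 mod 11 = [9, 5, 9, 1, 1].
  S_2 = Σ v_i α_i^2 r_i = 2·9·6 + 2·5·1 + 8·9·8 + 7·1·0 + 3·1·0 = 694 ≡ 1.
  S = (1, 10, 1) ≠ 0, so r is not a codeword (an error is present).
Step 3: locate the error. For a single error e at position i, S_ℓ = v_i·e·α_i^ℓ, so α_err = S_1/S_0.
  S_0^{−1} = 1^{−1} = 1 (mod 11), so α_err = 10·1 = 10 ≡ 10 = α_4. Error position i = 4.
  Consistency check: S_2/S_1 = 1·10 = 10 ≡ 10 = α_err ✓ (single-error assumption holds).
Step 4: error magnitude e = S_0/v_4 = S_0·∏_{j≠4}(α_4 − α_j) = 1·8 = 8 ≡ 8 (mod 11).
Step 5: correct position 4: c_4 = r_4 − e = 0 − 8 ≡ 3 (mod 11). Hence c = [6, 1, 8, 3, 0].
  Check: interpolating c through the α_i gives m(x) = 7 + 4·x (degree < 2) with m(α_i) = c_i for every i, so c is indeed a codeword.


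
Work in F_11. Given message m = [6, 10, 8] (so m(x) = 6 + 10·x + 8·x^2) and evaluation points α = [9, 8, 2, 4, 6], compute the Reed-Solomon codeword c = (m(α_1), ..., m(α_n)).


c = [7, 4, 3, 9, 2]

Message polynomial: m(x) = 6 + 10·x + 8·x^2 (mod 11).
For each evaluation point α_i, compute m(α_i) mod 11:
  α_1 = 9: Horner steps 8 → 5 → 7, so m(9) = 7.
  α_2 = 8: Horner steps 8 → 8 → 4, so m(8) = 4.
  α_3 = 2: Horner steps 8 → 4 → 3, so m(2) = 3.
  α_4 = 4: Horner steps 8 → 9 → 9, so m(4) = 9.
  α_5 = 6: Horner steps 8 → 3 → 2, so m(6) = 2.
Codeword c = [7, 4, 3, 9, 2] ∈ F_11^5.


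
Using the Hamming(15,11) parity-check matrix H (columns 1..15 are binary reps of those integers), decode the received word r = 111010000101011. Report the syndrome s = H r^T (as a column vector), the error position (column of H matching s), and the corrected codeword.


s = (0, 0, 1, 0)^T, error position = 2, corrected codeword c = 101010000101011

Compute s = H r^T mod 2 one row at a time:
  s_1 = 0 + 0 + 1 + 0 + 1 + 0 + 1 + 1 = 4 ≡ 0 (mod 2).
  s_2 = 0 + 1 + 0 + 0 + 1 + 0 + 1 + 1 = 4 ≡ 0 (mod 2).
  s_3 = 1 + 1 + 0 + 0 + 1 + 0 + 1 + 1 = 5 ≡ 1 (mod 2).
  s_4 = 1 + 1 + 1 + 0 + 0 + 0 + 0 + 1 = 4 ≡ 0 (mod 2).
s = (0, 0, 1, 0)^T — this equals column 2 of H (binary 0010), so error is at position 2.
Correct: flip bit 2 of r = 111010000101011 to get c = 101010000101011.


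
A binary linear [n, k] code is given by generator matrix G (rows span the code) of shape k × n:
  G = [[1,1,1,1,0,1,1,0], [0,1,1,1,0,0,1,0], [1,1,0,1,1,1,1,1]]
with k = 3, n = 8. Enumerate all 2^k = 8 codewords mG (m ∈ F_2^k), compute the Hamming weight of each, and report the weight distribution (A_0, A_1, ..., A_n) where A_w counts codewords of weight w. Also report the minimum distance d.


Weight distribution: A_0 = 1, A_2 = 1, A_3 = 1, A_4 = 1, A_5 = 2, A_6 = 1, A_7 = 1. Minimum distance d = 2.

Enumerate all 2^3 = 8 messages m ∈ F_2^3.
For each, compute codeword c = mG in F_2^8, then tally its weight.
  m = 000 → c = 00000000, weight = 0.
  m = 100 → c = 11110110, weight = 6.
  m = 010 → c = 01110010, weight = 4.
  m = 110 → c = 10000100, weight = 2.
  m = 001 → c = 11011111, weight = 7.
  m = 101 → c = 00101001, weight = 3.
  m = 011 → c = 10101101, weight = 5.
  m = 111 → c = 01011011, weight = 5.
Tally weights:
  weight 0: 1 codewords.
  weight 2: 1 codewords.
  weight 3: 1 codewords.
  weight 4: 1 codewords.
  weight 5: 2 codewords.
  weight 6: 1 codewords.
  weight 7: 1 codewords.
Minimum distance d = smallest w > 0 with A_w > 0 = 2.
Sanity: Σ A_w = 8 = 2^3 = 8 ✓.


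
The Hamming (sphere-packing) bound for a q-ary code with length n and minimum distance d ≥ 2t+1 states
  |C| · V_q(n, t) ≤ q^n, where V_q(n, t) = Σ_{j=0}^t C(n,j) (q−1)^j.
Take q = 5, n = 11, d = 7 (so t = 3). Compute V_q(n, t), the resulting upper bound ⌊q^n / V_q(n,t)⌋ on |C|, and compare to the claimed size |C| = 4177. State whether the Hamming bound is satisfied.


V_q(n, t) = 11485, q^n = 48828125, Hamming bound = 4251, |C| = 4177 ≤ bound (satisfied).

Step 1: Compute V_q(n, t) = Σ_{j=0}^3 C(n, j) (q−1)^j.
  j = 0: C(11,0)·(4)^0 = 1·1 = 1.
  j = 1: C(11,1)·(4)^1 = 11·4 = 44.
  j = 2: C(11,2)·(4)^2 = 55·16 = 880.
  j = 3: C(11,3)·(4)^3 = 165·64 = 10560.
  V_q(n, t) = 1 + 44 + 880 + 10560 = 11485.
Step 2: q^n = 5^11 = 48828125.
Step 3: Hamming bound ⌊q^n / V_q(n,t)⌋ = ⌊48828125/11485⌋ = 4251.
Step 4: Compare |C| = 4177 to 4251: satisfied.
The claimed |C| lies below the Hamming bound.


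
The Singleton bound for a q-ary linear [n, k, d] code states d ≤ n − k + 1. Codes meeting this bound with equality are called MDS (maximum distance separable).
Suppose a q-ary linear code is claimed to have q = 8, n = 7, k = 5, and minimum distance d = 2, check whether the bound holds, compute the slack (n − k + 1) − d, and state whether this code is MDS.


Singleton RHS = n − k + 1 = 3, slack = 1, bound satisfied, not MDS.

Singleton bound: d ≤ n − k + 1.
Here n = 7, k = 5, so n − k + 1 = 3.
Given d = 2, check d ≤ 3: YES.
Slack = (n − k + 1) − d = 1.
The code is NOT MDS (slack = 1 > 0).
Description: the claimed parameters are [7, 5, 2]_8; such a code would be non-MDS.


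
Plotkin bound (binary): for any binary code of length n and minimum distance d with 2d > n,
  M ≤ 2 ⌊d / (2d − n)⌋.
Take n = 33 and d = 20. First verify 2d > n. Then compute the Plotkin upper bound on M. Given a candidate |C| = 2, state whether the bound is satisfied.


Plotkin bound M ≤ 4; given |C| = 2 ≤ bound (satisfied).

Check applicability: 2d = 40, n = 33.
2d − n = 7 > 0, so Plotkin applies.
Compute d/(2d−n) = 20/7 ≈ 2.8571.
⌊d/(2d−n)⌋ = 2.
Plotkin bound: M ≤ 2·2 = 4.
Given |C| = 2, check: satisfied.
This |C| is below the Plotkin bound.


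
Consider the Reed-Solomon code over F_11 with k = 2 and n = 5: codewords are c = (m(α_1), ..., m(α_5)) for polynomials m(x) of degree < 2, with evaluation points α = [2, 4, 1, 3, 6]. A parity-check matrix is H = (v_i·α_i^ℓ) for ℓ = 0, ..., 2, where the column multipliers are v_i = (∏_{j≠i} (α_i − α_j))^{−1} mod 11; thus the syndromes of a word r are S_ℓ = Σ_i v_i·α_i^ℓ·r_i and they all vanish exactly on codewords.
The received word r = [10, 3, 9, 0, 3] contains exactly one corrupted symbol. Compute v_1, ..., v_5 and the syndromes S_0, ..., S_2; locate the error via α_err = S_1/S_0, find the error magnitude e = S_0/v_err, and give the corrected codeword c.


S = (9, 3, 1), error at position 2, error magnitude e = 2, c = [10, 1, 9, 0, 3].

Step 1: column multipliers v_i = (∏_{j≠i}(α_i − α_j))^{−1} mod 11.
  i = 1 (α = 2): (2−4)(2−1)(2−3)(2−6) = (−2)·1·(−1)·(−4) = −8 ≡ 3, so v_1 = 3^{−1} = 4 (mod 11).
  i = 2 (α = 4): (4−2)(4−1)(4−3)(4−6) = 2·3·1·(−2) = −12 ≡ 10, so v_2 = 10^{−1} = 10 (mod 11).
  i = 3 (α = 1): (1−2)(1−4)(1−3)(1−6) = (−1)·(−3)·(−2)·(−5) = 30 ≡ 8, so v_3 = 8^{−1} = 7 (mod 11).
  i = 4 (α = 3): (3−2)(3−4)(3−1)(3−6) = 1·(−1)·2·(−3) = 6 ≡ 6, so v_4 = 6^{−1} = 2 (mod 11).
  i = 5 (α = 6): (6−2)(6−4)(6−1)(6−3) = 4·2·5·3 = 120 ≡ 10, so v_5 = 10^{−1} = 10 (mod 11).
  v = [4, 10, 7, 2, 10].
Step 2: syndromes of r = [10, 3, 9, 0, 3] (all sums mod 11).
  S_0 = Σ v_i r_i = 4·10 + 10·3 + 7·9 + 2·0 + 10·3 = 163 ≡ 9.
  S_1 = Σ v_i α_i r_i = 4·2·10 + 10·4·3 + 7·1·9 + 2·3·0 + 10·6·3 = 443 ≡ 3.
  α_i^2 mod 11 = [4, 5, 1, 9, 3].
  S_2 = Σ v_i α_i^2 r_i = 4·4·10 + 10·5·3 + 7·1·9 + 2·9·0 + 10·3·3 = 463 ≡ 1.
  S = (9, 3, 1) ≠ 0, so r is not a codeword (an error is present).
Step 3: locate the error. For a single error e at position i, S_ℓ = v_i·e·α_i^ℓ, so α_err = S_1/S_0.
  S_0^{−1} = 9^{−1} = 5 (mod 11), so α_err = 3·5 = 15 ≡ 4 = α_2. Error position i = 2.
  Consistency check: S_2/S_1 = 1·4 = 4 ≡ 4 = α_err ✓ (single-error assumption holds).
Step 4: error magnitude e = S_0/v_2 = S_0·∏_{j≠2}(α_2 − α_j) = 9·10 = 90 ≡ 2 (mod 11).
Step 5: correct position 2: c_2 = r_2 − e = 3 − 2 ≡ 1 (mod 11). Hence c = [10, 1, 9, 0, 3].
  Check: interpolating c through the α_i gives m(x) = 8 + 1·x (degree < 2) with m(α_i) = c_i for every i, so c is indeed a codeword.


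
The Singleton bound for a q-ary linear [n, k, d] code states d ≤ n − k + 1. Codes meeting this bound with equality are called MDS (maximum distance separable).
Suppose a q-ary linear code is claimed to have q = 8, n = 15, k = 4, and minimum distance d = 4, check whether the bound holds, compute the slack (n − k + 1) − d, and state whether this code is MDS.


Singleton RHS = n − k + 1 = 12, slack = 8, bound satisfied, not MDS.

Singleton bound: d ≤ n − k + 1.
Here n = 15, k = 4, so n − k + 1 = 12.
Given d = 4, check d ≤ 12: YES.
Slack = (n − k + 1) − d = 8.
The code is NOT MDS (slack = 8 > 0).
Description: the claimed parameters are [15, 4, 4]_8; such a code would be non-MDS.


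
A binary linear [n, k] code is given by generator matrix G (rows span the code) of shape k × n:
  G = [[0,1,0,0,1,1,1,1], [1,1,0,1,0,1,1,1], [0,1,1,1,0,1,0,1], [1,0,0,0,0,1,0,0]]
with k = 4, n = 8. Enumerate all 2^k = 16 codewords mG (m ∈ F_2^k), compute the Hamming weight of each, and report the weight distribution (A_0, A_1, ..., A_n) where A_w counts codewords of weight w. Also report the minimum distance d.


Weight distribution: A_0 = 1, A_2 = 1, A_3 = 4, A_4 = 3, A_5 = 4, A_6 = 3. Minimum distance d = 2.

Enumerate all 2^4 = 16 messages m ∈ F_2^4.
For each, compute codeword c = mG in F_2^8, then tally its weight.
  m = 0000 → c = 00000000, weight = 0.
  m = 1000 → c = 01001111, weight = 5.
  m = 0100 → c = 11010111, weight = 6.
  m = 1100 → c = 10011000, weight = 3.
  m = 0010 → c = 01110101, weight = 5.
  m = 1010 → c = 00111010, weight = 4.
  m = 0110 → c = 10100010, weight = 3.
  m = 1110 → c = 11101101, weight = 6.
  m = 0001 → c = 10000100, weight = 2.
  m = 1001 → c = 11001011, weight = 5.
  m = 0101 → c = 01010011, weight = 4.
  m = 1101 → c = 00011100, weight = 3.
  m = 0011 → c = 11110001, weight = 5.
  m = 1011 → c = 10111110, weight = 6.
  m = 0111 → c = 00100110, weight = 3.
  m = 1111 → c = 01101001, weight = 4.
Tally weights:
  weight 0: 1 codewords.
  weight 2: 1 codewords.
  weight 3: 4 codewords.
  weight 4: 3 codewords.
  weight 5: 4 codewords.
  weight 6: 3 codewords.
Minimum distance d = smallest w > 0 with A_w > 0 = 2.
Sanity: Σ A_w = 16 = 2^4 = 16 ✓.


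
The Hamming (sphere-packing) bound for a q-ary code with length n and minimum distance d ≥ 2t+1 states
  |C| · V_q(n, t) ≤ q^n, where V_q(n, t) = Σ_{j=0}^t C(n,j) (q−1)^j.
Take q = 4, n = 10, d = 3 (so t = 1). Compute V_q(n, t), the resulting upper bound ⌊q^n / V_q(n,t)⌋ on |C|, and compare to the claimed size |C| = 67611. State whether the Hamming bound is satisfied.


V_q(n, t) = 31, q^n = 1048576, Hamming bound = 33825, |C| = 67611 > bound (violated).

Step 1: Compute V_q(n, t) = Σ_{j=0}^1 C(n, j) (q−1)^j.
  j = 0: C(10,0)·(3)^0 = 1·1 = 1.
  j = 1: C(10,1)·(3)^1 = 10·3 = 30.
  V_q(n, t) = 1 + 30 = 31.
Step 2: q^n = 4^10 = 1048576.
Step 3: Hamming bound ⌊q^n / V_q(n,t)⌋ = ⌊1048576/31⌋ = 33825.
Step 4: Compare |C| = 67611 to 33825: violated.
The claimed |C| lies above the Hamming bound, so no 4-ary code of length 10 with d ≥ 3 can have 67611 codewords.


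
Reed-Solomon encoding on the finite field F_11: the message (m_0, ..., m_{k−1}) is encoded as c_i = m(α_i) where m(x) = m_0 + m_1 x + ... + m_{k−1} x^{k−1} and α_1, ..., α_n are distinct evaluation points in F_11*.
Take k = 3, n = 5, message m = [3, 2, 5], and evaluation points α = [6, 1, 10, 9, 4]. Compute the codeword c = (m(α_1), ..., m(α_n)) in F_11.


c = [8, 10, 6, 8, 3]

Message polynomial: m(x) = 3 + 2·x + 5·x^2 (mod 11).
For each evaluation point α_i, compute m(α_i) mod 11:
  α_1 = 6: Horner steps 5 → 10 → 8, so m(6) = 8.
  α_2 = 1: Horner steps 5 → 7 → 10, so m(1) = 10.
  α_3 = 10: Horner steps 5 → 8 → 6, so m(10) = 6.
  α_4 = 9: Horner steps 5 → 3 → 8, so m(9) = 8.
  α_5 = 4: Horner steps 5 → 0 → 3, so m(4) = 3.
Codeword c = [8, 10, 6, 8, 3] ∈ F_11^5.


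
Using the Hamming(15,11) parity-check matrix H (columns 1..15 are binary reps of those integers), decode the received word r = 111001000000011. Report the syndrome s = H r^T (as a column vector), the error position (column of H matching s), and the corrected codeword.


s = (0, 1, 1, 1)^T, error position = 7, corrected codeword c = 111001100000011

Compute s = H r^T mod 2 one row at a time:
  s_1 = 0 + 0 + 0 + 0 + 0 + 0 + 1 + 1 = 2 ≡ 0 (mod 2).
  s_2 = 0 + 0 + 1 + 0 + 0 + 0 + 1 + 1 = 3 ≡ 1 (mod 2).
  s_3 = 1 + 1 + 1 + 0 + 0 + 0 + 1 + 1 = 5 ≡ 1 (mod 2).
  s_4 = 1 + 1 + 0 + 0 + 0 + 0 + 0 + 1 = 3 ≡ 1 (mod 2).
s = (0, 1, 1, 1)^T — this equals column 7 of H (binary 0111), so error is at position 7.
Correct: flip bit 7 of r = 111001000000011 to get c = 111001100000011.


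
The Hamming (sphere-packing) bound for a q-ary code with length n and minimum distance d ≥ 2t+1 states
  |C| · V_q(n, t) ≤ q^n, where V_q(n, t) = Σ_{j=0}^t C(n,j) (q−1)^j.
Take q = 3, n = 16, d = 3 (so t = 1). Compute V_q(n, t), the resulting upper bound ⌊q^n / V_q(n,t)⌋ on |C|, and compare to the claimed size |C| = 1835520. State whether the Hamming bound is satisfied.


V_q(n, t) = 33, q^n = 43046721, Hamming bound = 1304446, |C| = 1835520 > bound (violated).

Step 1: Compute V_q(n, t) = Σ_{j=0}^1 C(n, j) (q−1)^j.
  j = 0: C(16,0)·(2)^0 = 1·1 = 1.
  j = 1: C(16,1)·(2)^1 = 16·2 = 32.
  V_q(n, t) = 1 + 32 = 33.
Step 2: q^n = 3^16 = 43046721.
Step 3: Hamming bound ⌊q^n / V_q(n,t)⌋ = ⌊43046721/33⌋ = 1304446.
Step 4: Compare |C| = 1835520 to 1304446: violated.
The claimed |C| lies above the Hamming bound, so no 3-ary code of length 16 with d ≥ 3 can have 1835520 codewords.


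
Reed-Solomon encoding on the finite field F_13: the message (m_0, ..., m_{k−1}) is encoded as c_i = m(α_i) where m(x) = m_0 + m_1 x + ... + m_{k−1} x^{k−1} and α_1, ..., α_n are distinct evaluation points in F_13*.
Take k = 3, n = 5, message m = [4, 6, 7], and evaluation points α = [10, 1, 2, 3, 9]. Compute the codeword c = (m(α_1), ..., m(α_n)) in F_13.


c = [10, 4, 5, 7, 1]

Message polynomial: m(x) = 4 + 6·x + 7·x^2 (mod 13).
For each evaluation point α_i, compute m(α_i) mod 13:
  α_1 = 10: Horner steps 7 → 11 → 10, so m(10) = 10.
  α_2 = 1: Horner steps 7 → 0 → 4, so m(1) = 4.
  α_3 = 2: Horner steps 7 → 7 → 5, so m(2) = 5.
  α_4 = 3: Horner steps 7 → 1 → 7, so m(3) = 7.
  α_5 = 9: Horner steps 7 → 4 → 1, so m(9) = 1.
Codeword c = [10, 4, 5, 7, 1] ∈ F_13^5.


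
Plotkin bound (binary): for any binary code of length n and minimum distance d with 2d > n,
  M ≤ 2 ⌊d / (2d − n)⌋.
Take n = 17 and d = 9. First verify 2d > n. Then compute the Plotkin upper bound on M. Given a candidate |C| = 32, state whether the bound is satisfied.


Plotkin bound M ≤ 18; given |C| = 32 > bound (violated).

Check applicability: 2d = 18, n = 17.
2d − n = 1 > 0, so Plotkin applies.
Compute d/(2d−n) = 9/1 ≈ 9.0000.
⌊d/(2d−n)⌋ = 9.
Plotkin bound: M ≤ 2·9 = 18.
Given |C| = 32, check: VIOLATED.
This |C| is above the Plotkin bound, so no binary code with n = 17, d = 9 and 32 codewords exists.


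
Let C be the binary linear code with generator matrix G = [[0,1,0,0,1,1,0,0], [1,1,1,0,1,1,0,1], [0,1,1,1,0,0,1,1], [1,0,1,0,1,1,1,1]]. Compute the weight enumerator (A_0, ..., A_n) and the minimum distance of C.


Weight distribution: A_0 = 1, A_2 = 2, A_3 = 4, A_4 = 1, A_5 = 4, A_6 = 4. Minimum distance d = 2.

Enumerate all 2^4 = 16 messages m ∈ F_2^4.
For each, compute codeword c = mG in F_2^8, then tally its weight.
  m = 0000 → c = 00000000, weight = 0.
  m = 1000 → c = 01001100, weight = 3.
  m = 0100 → c = 11101101, weight = 6.
  m = 1100 → c = 10100001, weight = 3.
  m = 0010 → c = 01110011, weight = 5.
  m = 1010 → c = 00111111, weight = 6.
  m = 0110 → c = 10011110, weight = 5.
  m = 1110 → c = 11010010, weight = 4.
  m = 0001 → c = 10101111, weight = 6.
  m = 1001 → c = 11100011, weight = 5.
  m = 0101 → c = 01000010, weight = 2.
  m = 1101 → c = 00001110, weight = 3.
  m = 0011 → c = 11011100, weight = 5.
  m = 1011 → c = 10010000, weight = 2.
  m = 0111 → c = 00110001, weight = 3.
  m = 1111 → c = 01111101, weight = 6.
Tally weights:
  weight 0: 1 codewords.
  weight 2: 2 codewords.
  weight 3: 4 codewords.
  weight 4: 1 codewords.
  weight 5: 4 codewords.
  weight 6: 4 codewords.
Minimum distance d = smallest w > 0 with A_w > 0 = 2.
Sanity: Σ A_w = 16 = 2^4 = 16 ✓.


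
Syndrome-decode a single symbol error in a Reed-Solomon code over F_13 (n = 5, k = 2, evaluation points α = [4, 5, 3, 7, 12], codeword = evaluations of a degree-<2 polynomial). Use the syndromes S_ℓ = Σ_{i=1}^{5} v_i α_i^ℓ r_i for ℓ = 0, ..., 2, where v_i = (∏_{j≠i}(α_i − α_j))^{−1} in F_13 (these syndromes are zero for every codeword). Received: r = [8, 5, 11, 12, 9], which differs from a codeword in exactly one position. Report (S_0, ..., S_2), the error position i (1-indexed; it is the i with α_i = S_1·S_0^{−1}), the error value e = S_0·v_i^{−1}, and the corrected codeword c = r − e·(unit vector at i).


S = (7, 6, 7), error at position 5, error magnitude e = 12, c = [8, 5, 11, 12, 10].

Step 1: column multipliers v_i = (∏_{j≠i}(α_i − α_j))^{−1} mod 13.
  i = 1 (α = 4): (4−5)(4−3)(4−7)(4−12) = (−1)·1·(−3)·(−8) = −24 ≡ 2, so v_1 = 2^{−1} = 7 (mod 13).
  i = 2 (α = 5): (5−4)(5−3)(5−7)(5−12) = 1·2·(−2)·(−7) = 28 ≡ 2, so v_2 = 2^{−1} = 7 (mod 13).
  i = 3 (α = 3): (3−4)(3−5)(3−7)(3−12) = (−1)·(−2)·(−4)·(−9) = 72 ≡ 7, so v_3 = 7^{−1} = 2 (mod 13).
  i = 4 (α = 7): (7−4)(7−5)(7−3)(7−12) = 3·2·4·(−5) = −120 ≡ 10, so v_4 = 10^{−1} = 4 (mod 13).
  i = 5 (α = 12): (12−4)(12−5)(12−3)(12−7) = 8·7·9·5 = 2520 ≡ 11, so v_5 = 11^{−1} = 6 (mod 13).
  v = [7, 7, 2, 4, 6].
Step 2: syndromes of r = [8, 5, 11, 12, 9] (all sums mod 13).
  S_0 = Σ v_i r_i = 7·8 + 7·5 + 2·11 + 4·12 + 6·9 = 215 ≡ 7.
  S_1 = Σ v_i α_i r_i = 7·4·8 + 7·5·5 + 2·3·11 + 4·7·12 + 6·12·9 = 1449 ≡ 6.
  α_i^2 mod 13 = [3, 12, 9, 10, 1].
  S_2 = Σ v_i α_i^2 r_i = 7·3·8 + 7·12·5 + 2·9·11 + 4·10·12 + 6·1·9 = 1320 ≡ 7.
  S = (7, 6, 7) ≠ 0, so r is not a codeword (an error is present).
Step 3: locate the error. For a single error e at position i, S_ℓ = v_i·e·α_i^ℓ, so α_err = S_1/S_0.
  S_0^{−1} = 7^{−1} = 2 (mod 13), so α_err = 6·2 = 12 ≡ 12 = α_5. Error position i = 5.
  Consistency check: S_2/S_1 = 7·11 = 77 ≡ 12 = α_err ✓ (single-error assumption holds).
Step 4: error magnitude e = S_0/v_5 = S_0·∏_{j≠5}(α_5 − α_j) = 7·11 = 77 ≡ 12 (mod 13).
Step 5: correct position 5: c_5 = r_5 − e = 9 − 12 ≡ 10 (mod 13). Hence c = [8, 5, 11, 12, 10].
  Check: interpolating c through the α_i gives m(x) = 7 + 10·x (degree < 2) with m(α_i) = c_i for every i, so c is indeed a codeword.


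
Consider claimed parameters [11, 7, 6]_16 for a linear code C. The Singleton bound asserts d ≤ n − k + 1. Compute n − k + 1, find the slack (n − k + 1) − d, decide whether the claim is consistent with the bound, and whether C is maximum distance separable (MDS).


Singleton RHS = n − k + 1 = 5, slack = -1, bound violated (no such code; not MDS).

Singleton bound: d ≤ n − k + 1.
Here n = 11, k = 7, so n − k + 1 = 5.
Given d = 6, check d ≤ 5: NO.
Slack = (n − k + 1) − d = -1.
The slack is negative: d = 6 exceeds n − k + 1 = 5 by 1, so the Singleton bound is violated and no linear [11, 7, 6]_16 code can exist. In particular it is not MDS (MDS requires d = n − k + 1 exactly).
Description: the claimed parameters are [11, 7, 6]_16; such a code would be impossible (violates the Singleton bound).


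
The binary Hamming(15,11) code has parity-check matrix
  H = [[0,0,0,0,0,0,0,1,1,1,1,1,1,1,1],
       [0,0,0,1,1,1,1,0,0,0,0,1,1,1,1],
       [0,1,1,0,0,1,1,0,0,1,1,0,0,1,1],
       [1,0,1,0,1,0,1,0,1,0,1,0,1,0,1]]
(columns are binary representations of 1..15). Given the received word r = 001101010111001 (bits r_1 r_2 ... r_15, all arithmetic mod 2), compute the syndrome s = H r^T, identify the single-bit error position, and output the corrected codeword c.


s = (1, 0, 1, 1)^T, error position = 11, corrected codeword c = 001101010101001

Compute s = H r^T mod 2 one row at a time:
  s_1 = 1 + 0 + 1 + 1 + 1 + 0 + 0 + 1 = 5 ≡ 1 (mod 2).
  s_2 = 1 + 0 + 1 + 0 + 1 + 0 + 0 + 1 = 4 ≡ 0 (mod 2).
  s_3 = 0 + 1 + 1 + 0 + 1 + 1 + 0 + 1 = 5 ≡ 1 (mod 2).
  s_4 = 0 + 1 + 0 + 0 + 0 + 1 + 0 + 1 = 3 ≡ 1 (mod 2).
s = (1, 0, 1, 1)^T — this equals column 11 of H (binary 1011), so error is at position 11.
Correct: flip bit 11 of r = 001101010111001 to get c = 001101010101001.


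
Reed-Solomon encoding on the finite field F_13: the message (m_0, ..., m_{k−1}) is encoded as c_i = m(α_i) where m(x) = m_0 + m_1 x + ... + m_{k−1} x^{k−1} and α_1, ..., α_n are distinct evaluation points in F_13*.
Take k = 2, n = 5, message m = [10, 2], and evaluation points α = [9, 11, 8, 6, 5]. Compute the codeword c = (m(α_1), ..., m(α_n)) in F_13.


c = [2, 6, 0, 9, 7]

Message polynomial: m(x) = 10 + 2·x (mod 13).
For each evaluation point α_i, compute m(α_i) mod 13:
  α_1 = 9: Horner steps 2 → 2, so m(9) = 2.
  α_2 = 11: Horner steps 2 → 6, so m(11) = 6.
  α_3 = 8: Horner steps 2 → 0, so m(8) = 0.
  α_4 = 6: Horner steps 2 → 9, so m(6) = 9.
  α_5 = 5: Horner steps 2 → 7, so m(5) = 7.
Codeword c = [2, 6, 0, 9, 7] ∈ F_13^5.


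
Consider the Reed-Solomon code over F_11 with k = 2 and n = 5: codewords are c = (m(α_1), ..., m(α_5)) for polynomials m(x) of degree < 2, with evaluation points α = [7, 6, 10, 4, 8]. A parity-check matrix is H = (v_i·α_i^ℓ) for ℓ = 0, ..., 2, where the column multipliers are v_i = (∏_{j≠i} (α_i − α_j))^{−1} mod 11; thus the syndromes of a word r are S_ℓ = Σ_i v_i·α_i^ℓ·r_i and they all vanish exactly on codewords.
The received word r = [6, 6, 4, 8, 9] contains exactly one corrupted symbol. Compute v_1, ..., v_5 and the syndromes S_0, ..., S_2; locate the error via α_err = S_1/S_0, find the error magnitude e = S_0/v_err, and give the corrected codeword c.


S = (6, 3, 7), error at position 2, error magnitude e = 3, c = [6, 3, 4, 8, 9].

Step 1: column multipliers v_i = (∏_{j≠i}(α_i − α_j))^{−1} mod 11.
  i = 1 (α = 7): (7−6)(7−10)(7−4)(7−8) = 1·(−3)·3·(−1) = 9 ≡ 9, so v_1 = 9^{−1} = 5 (mod 11).
  i = 2 (α = 6): (6−7)(6−10)(6−4)(6−8) = (−1)·(−4)·2·(−2) = −16 ≡ 6, so v_2 = 6^{−1} = 2 (mod 11).
  i = 3 (α = 10): (10−7)(10−6)(10−4)(10−8) = 3·4·6·2 = 144 ≡ 1, so v_3 = 1^{−1} = 1 (mod 11).
  i = 4 (α = 4): (4−7)(4−6)(4−10)(4−8) = (−3)·(−2)·(−6)·(−4) = 144 ≡ 1, so v_4 = 1^{−1} = 1 (mod 11).
  i = 5 (α = 8): (8−7)(8−6)(8−10)(8−4) = 1·2·(−2)·4 = −16 ≡ 6, so v_5 = 6^{−1} = 2 (mod 11).
  v = [5, 2, 1, 1, 2].
Step 2: syndromes of r = [6, 6, 4, 8, 9] (all sums mod 11).
  S_0 = Σ v_i r_i = 5·6 + 2·6 + 1·4 + 1·8 + 2·9 = 72 ≡ 6.
  S_1 = Σ v_i α_i r_i = 5·7·6 + 2·6·6 + 1·10·4 + 1·4·8 + 2·8·9 = 498 ≡ 3.
  α_i^2 mod 11 = [5, 3, 1, 5, 9].
  S_2 = Σ v_i α_i^2 r_i = 5·5·6 + 2·3·6 + 1·1·4 + 1·5·8 + 2·9·9 = 392 ≡ 7.
  S = (6, 3, 7) ≠ 0, so r is not a codeword (an error is present).
Step 3: locate the error. For a single error e at position i, S_ℓ = v_i·e·α_i^ℓ, so α_err = S_1/S_0.
  S_0^{−1} = 6^{−1} = 2 (mod 11), so α_err = 3·2 = 6 ≡ 6 = α_2. Error position i = 2.
  Consistency check: S_2/S_1 = 7·4 = 28 ≡ 6 = α_err ✓ (single-error assumption holds).
Step 4: error magnitude e = S_0/v_2 = S_0·∏_{j≠2}(α_2 − α_j) = 6·6 = 36 ≡ 3 (mod 11).
Step 5: correct position 2: c_2 = r_2 − e = 6 − 3 ≡ 3 (mod 11). Hence c = [6, 3, 4, 8, 9].
  Check: interpolating c through the α_i gives m(x) = 7 + 3·x (degree < 2) with m(α_i) = c_i for every i, so c is indeed a codeword.


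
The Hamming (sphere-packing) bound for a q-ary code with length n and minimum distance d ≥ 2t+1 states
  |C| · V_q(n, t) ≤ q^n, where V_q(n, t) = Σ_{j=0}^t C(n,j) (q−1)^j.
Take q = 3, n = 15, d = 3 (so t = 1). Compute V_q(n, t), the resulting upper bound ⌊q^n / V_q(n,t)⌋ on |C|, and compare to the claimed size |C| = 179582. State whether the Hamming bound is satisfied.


V_q(n, t) = 31, q^n = 14348907, Hamming bound = 462867, |C| = 179582 ≤ bound (satisfied).

Step 1: Compute V_q(n, t) = Σ_{j=0}^1 C(n, j) (q−1)^j.
  j = 0: C(15,0)·(2)^0 = 1·1 = 1.
  j = 1: C(15,1)·(2)^1 = 15·2 = 30.
  V_q(n, t) = 1 + 30 = 31.
Step 2: q^n = 3^15 = 14348907.
Step 3: Hamming bound ⌊q^n / V_q(n,t)⌋ = ⌊14348907/31⌋ = 462867.
Step 4: Compare |C| = 179582 to 462867: satisfied.
The claimed |C| lies below the Hamming bound.


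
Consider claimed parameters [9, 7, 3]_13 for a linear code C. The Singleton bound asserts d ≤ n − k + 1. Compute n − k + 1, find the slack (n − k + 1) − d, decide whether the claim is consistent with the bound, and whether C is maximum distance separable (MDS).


Singleton RHS = n − k + 1 = 3, slack = 0, bound satisfied, MDS.

Singleton bound: d ≤ n − k + 1.
Here n = 9, k = 7, so n − k + 1 = 3.
Given d = 3, check d ≤ 3: YES.
Slack = (n − k + 1) − d = 0.
The code is MDS (slack = 0).
Description: the claimed parameters are [9, 7, 3]_13; such a code would be MDS (meets Singleton bound).


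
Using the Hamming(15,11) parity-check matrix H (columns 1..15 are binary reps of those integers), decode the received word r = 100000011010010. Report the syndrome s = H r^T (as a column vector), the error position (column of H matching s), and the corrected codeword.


s = (0, 1, 0, 1)^T, error position = 5, corrected codeword c = 100010011010010

Compute s = H r^T mod 2 one row at a time:
  s_1 = 1 + 1 + 0 + 1 + 0 + 0 + 1 + 0 = 4 ≡ 0 (mod 2).
  s_2 = 0 + 0 + 0 + 0 + 0 + 0 + 1 + 0 = 1 ≡ 1 (mod 2).
  s_3 = 0 + 0 + 0 + 0 + 0 + 1 + 1 + 0 = 2 ≡ 0 (mod 2).
  s_4 = 1 + 0 + 0 + 0 + 1 + 1 + 0 + 0 = 3 ≡ 1 (mod 2).
s = (0, 1, 0, 1)^T — this equals column 5 of H (binary 0101), so error is at position 5.
Correct: flip bit 5 of r = 100000011010010 to get c = 100010011010010.


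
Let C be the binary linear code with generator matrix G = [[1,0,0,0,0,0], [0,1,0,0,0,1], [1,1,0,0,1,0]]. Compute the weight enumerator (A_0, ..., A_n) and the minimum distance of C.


Weight distribution: A_0 = 1, A_1 = 1, A_2 = 3, A_3 = 3. Minimum distance d = 1.

Enumerate all 2^3 = 8 messages m ∈ F_2^3.
For each, compute codeword c = mG in F_2^6, then tally its weight.
  m = 000 → c = 000000, weight = 0.
  m = 100 → c = 100000, weight = 1.
  m = 010 → c = 010001, weight = 2.
  m = 110 → c = 110001, weight = 3.
  m = 001 → c = 110010, weight = 3.
  m = 101 → c = 010010, weight = 2.
  m = 011 → c = 100011, weight = 3.
  m = 111 → c = 000011, weight = 2.
Tally weights:
  weight 0: 1 codewords.
  weight 1: 1 codewords.
  weight 2: 3 codewords.
  weight 3: 3 codewords.
Minimum distance d = smallest w > 0 with A_w > 0 = 1.
Sanity: Σ A_w = 8 = 2^3 = 8 ✓.


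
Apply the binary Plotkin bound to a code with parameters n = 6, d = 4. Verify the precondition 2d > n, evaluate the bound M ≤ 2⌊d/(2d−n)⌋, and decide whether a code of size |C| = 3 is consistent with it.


Plotkin bound M ≤ 4; given |C| = 3 ≤ bound (satisfied).

Check applicability: 2d = 8, n = 6.
2d − n = 2 > 0, so Plotkin applies.
Compute d/(2d−n) = 4/2 ≈ 2.0000.
⌊d/(2d−n)⌋ = 2.
Plotkin bound: M ≤ 2·2 = 4.
Given |C| = 3, check: satisfied.
This |C| is below the Plotkin bound.


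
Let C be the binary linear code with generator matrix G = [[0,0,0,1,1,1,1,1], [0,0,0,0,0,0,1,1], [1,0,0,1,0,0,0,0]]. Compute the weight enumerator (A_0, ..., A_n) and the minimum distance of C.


Weight distribution: A_0 = 1, A_2 = 2, A_3 = 2, A_4 = 1, A_5 = 2. Minimum distance d = 2.

Enumerate all 2^3 = 8 messages m ∈ F_2^3.
For each, compute codeword c = mG in F_2^8, then tally its weight.
  m = 000 → c = 00000000, weight = 0.
  m = 100 → c = 00011111, weight = 5.
  m = 010 → c = 00000011, weight = 2.
  m = 110 → c = 00011100, weight = 3.
  m = 001 → c = 10010000, weight = 2.
  m = 101 → c = 10001111, weight = 5.
  m = 011 → c = 10010011, weight = 4.
  m = 111 → c = 10001100, weight = 3.
Tally weights:
  weight 0: 1 codewords.
  weight 2: 2 codewords.
  weight 3: 2 codewords.
  weight 4: 1 codewords.
  weight 5: 2 codewords.
Minimum distance d = smallest w > 0 with A_w > 0 = 2.
Sanity: Σ A_w = 8 = 2^3 = 8 ✓.


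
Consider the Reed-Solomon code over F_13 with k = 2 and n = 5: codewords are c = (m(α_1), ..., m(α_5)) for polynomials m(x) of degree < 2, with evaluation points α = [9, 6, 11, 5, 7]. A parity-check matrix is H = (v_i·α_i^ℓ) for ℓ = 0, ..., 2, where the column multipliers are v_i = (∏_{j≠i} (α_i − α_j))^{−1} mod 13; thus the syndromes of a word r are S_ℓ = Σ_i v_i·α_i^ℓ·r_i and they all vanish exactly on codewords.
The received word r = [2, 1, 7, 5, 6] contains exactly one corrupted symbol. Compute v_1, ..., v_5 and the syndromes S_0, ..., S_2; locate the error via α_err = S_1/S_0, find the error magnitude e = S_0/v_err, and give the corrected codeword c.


S = (3, 8, 4), error at position 5, error magnitude e = 9, c = [2, 1, 7, 5, 10].

Step 1: column multipliers v_i = (∏_{j≠i}(α_i − α_j))^{−1} mod 13.
  i = 1 (α = 9): (9−6)(9−11)(9−5)(9−7) = 3·(−2)·4·2 = −48 ≡ 4, so v_1 = 4^{−1} = 10 (mod 13).
  i = 2 (α = 6): (6−9)(6−11)(6−5)(6−7) = (−3)·(−5)·1·(−1) = −15 ≡ 11, so v_2 = 11^{−1} = 6 (mod 13).
  i = 3 (α = 11): (11−9)(11−6)(11−5)(11−7) = 2·5·6·4 = 240 ≡ 6, so v_3 = 6^{−1} = 11 (mod 13).
  i = 4 (α = 5): (5−9)(5−6)(5−11)(5−7) = (−4)·(−1)·(−6)·(−2) = 48 ≡ 9, so v_4 = 9^{−1} = 3 (mod 13).
  i = 5 (α = 7): (7−9)(7−6)(7−11)(7−5) = (−2)·1·(−4)·2 = 16 ≡ 3, so v_5 = 3^{−1} = 9 (mod 13).
  v = [10, 6, 11, 3, 9].
Step 2: syndromes of r = [2, 1, 7, 5, 6] (all sums mod 13).
  S_0 = Σ v_i r_i = 10·2 + 6·1 + 11·7 + 3·5 + 9·6 = 172 ≡ 3.
  S_1 = Σ v_i α_i r_i = 10·9·2 + 6·6·1 + 11·11·7 + 3·5·5 + 9·7·6 = 1516 ≡ 8.
  α_i^2 mod 13 = [3, 10, 4, 12, 10].
  S_2 = Σ v_i α_i^2 r_i = 10·3·2 + 6·10·1 + 11·4·7 + 3·12·5 + 9·10·6 = 1148 ≡ 4.
  S = (3, 8, 4) ≠ 0, so r is not a codeword (an error is present).
Step 3: locate the error. For a single error e at position i, S_ℓ = v_i·e·α_i^ℓ, so α_err = S_1/S_0.
  S_0^{−1} = 3^{−1} = 9 (mod 13), so α_err = 8·9 = 72 ≡ 7 = α_5. Error position i = 5.
  Consistency check: S_2/S_1 = 4·5 = 20 ≡ 7 = α_err ✓ (single-error assumption holds).
Step 4: error magnitude e = S_0/v_5 = S_0·∏_{j≠5}(α_5 − α_j) = 3·3 = 9 ≡ 9 (mod 13).
Step 5: correct position 5: c_5 = r_5 − e = 6 − 9 ≡ 10 (mod 13). Hence c = [2, 1, 7, 5, 10].
  Check: interpolating c through the α_i gives m(x) = 12 + 9·x (degree < 2) with m(α_i) = c_i for every i, so c is indeed a codeword.


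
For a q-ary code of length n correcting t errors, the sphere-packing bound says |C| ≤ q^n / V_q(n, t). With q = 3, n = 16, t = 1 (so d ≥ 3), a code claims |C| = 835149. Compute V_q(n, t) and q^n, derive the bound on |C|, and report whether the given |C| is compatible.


V_q(n, t) = 33, q^n = 43046721, Hamming bound = 1304446, |C| = 835149 ≤ bound (satisfied).

Step 1: Compute V_q(n, t) = Σ_{j=0}^1 C(n, j) (q−1)^j.
  j = 0: C(16,0)·(2)^0 = 1·1 = 1.
  j = 1: C(16,1)·(2)^1 = 16·2 = 32.
  V_q(n, t) = 1 + 32 = 33.
Step 2: q^n = 3^16 = 43046721.
Step 3: Hamming bound ⌊q^n / V_q(n,t)⌋ = ⌊43046721/33⌋ = 1304446.
Step 4: Compare |C| = 835149 to 1304446: satisfied.
The claimed |C| lies below the Hamming bound.


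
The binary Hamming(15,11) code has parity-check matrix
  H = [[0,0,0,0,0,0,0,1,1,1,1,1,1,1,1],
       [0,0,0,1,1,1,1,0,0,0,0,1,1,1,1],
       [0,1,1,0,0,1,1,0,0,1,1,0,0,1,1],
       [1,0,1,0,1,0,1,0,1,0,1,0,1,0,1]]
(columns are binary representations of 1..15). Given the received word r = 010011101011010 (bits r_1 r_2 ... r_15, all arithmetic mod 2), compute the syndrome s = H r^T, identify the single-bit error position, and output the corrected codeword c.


s = (0, 1, 1, 0)^T, error position = 6, corrected codeword c = 010010101011010

Compute s = H r^T mod 2 one row at a time:
  s_1 = 0 + 1 + 0 + 1 + 1 + 0 + 1 + 0 = 4 ≡ 0 (mod 2).
  s_2 = 0 + 1 + 1 + 1 + 1 + 0 + 1 + 0 = 5 ≡ 1 (mod 2).
  s_3 = 1 + 0 + 1 + 1 + 0 + 1 + 1 + 0 = 5 ≡ 1 (mod 2).
  s_4 = 0 + 0 + 1 + 1 + 1 + 1 + 0 + 0 = 4 ≡ 0 (mod 2).
s = (0, 1, 1, 0)^T — this equals column 6 of H (binary 0110), so error is at position 6.
Correct: flip bit 6 of r = 010011101011010 to get c = 010010101011010.
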